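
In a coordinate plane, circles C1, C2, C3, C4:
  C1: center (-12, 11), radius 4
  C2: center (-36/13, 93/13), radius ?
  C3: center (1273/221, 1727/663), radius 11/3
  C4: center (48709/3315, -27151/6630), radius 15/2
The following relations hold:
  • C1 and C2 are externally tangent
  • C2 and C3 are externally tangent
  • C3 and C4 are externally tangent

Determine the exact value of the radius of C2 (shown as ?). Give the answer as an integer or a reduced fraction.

6

1. [ext C1·C2]  r_C2² + 8r_C2 − 84 = 0  ⇒  r_C2 = 6 (r>0 drops 1)
2. [ext C2·C3]  r_C2² + (22/3)r_C2 − 80 = 0  ⇒  r_C2 = 6 (r>0 drops 1)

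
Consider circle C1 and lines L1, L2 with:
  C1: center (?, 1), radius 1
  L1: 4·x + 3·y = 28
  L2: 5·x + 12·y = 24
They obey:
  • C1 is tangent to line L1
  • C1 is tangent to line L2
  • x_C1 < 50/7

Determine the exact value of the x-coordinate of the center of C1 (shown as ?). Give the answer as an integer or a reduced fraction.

5

1. [C1‖L1]  x_C1² − (25/2)x_C1 + 75/2 = 0  ⇒  x_C1 = 5 or 15/2
2. [C1‖L2]  x_C1² − (24/5)x_C1 − 1 = 0  ⇒  x_C1 = -1/5 or 5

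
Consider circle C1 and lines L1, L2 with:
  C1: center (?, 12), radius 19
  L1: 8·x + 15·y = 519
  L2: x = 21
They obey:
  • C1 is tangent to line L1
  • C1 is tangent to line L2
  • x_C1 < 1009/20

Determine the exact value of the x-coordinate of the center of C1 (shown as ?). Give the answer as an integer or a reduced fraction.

1. [C1‖L1]  x_C1² − (339/4)x_C1 + 331/2 = 0  ⇒  x_C1 = 2 or 331/4
2. [C1‖L2]  x_C1² − 42x_C1 + 80 = 0  ⇒  x_C1 = 2 or 40

2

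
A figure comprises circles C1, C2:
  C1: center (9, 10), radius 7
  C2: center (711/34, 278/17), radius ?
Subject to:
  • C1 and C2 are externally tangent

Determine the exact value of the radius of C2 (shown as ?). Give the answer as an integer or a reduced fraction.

1. [ext C1·C2]  r_C2² + 14r_C2 − 533/4 = 0  ⇒  r_C2 = 13/2 (r>0 drops 1)

13/2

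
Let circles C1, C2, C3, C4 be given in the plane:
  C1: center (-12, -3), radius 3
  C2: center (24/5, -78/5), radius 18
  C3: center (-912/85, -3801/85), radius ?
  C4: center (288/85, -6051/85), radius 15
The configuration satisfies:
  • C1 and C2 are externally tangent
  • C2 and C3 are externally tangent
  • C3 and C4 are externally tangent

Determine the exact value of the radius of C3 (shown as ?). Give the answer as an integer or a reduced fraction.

15

1. [ext C2·C3]  r_C3² + 36r_C3 − 765 = 0  ⇒  r_C3 = 15 (r>0 drops 1)
2. [ext C3·C4]  r_C3² + 30r_C3 − 675 = 0  ⇒  r_C3 = 15 (r>0 drops 1)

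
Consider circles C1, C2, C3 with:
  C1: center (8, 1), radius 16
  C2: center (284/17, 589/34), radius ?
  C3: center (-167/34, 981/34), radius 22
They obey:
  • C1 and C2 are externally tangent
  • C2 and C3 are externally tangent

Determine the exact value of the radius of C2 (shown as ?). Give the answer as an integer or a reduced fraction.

1. [ext C1·C2]  r_C2² + 32r_C2 − 345/4 = 0  ⇒  r_C2 = 5/2 (r>0 drops 1)
2. [ext C2·C3]  r_C2² + 44r_C2 − 465/4 = 0  ⇒  r_C2 = 5/2 (r>0 drops 1)

5/2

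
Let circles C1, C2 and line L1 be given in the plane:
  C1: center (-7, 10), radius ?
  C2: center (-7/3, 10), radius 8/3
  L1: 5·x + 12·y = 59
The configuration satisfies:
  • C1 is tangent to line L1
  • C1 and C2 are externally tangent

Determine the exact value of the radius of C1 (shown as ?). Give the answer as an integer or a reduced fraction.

2

1. [C1‖L1]  r_C1² − 4 = 0  ⇒  r_C1 = 2 (r>0 drops 1)
2. [ext C1·C2]  r_C1² + (16/3)r_C1 − 44/3 = 0  ⇒  r_C1 = 2 (r>0 drops 1)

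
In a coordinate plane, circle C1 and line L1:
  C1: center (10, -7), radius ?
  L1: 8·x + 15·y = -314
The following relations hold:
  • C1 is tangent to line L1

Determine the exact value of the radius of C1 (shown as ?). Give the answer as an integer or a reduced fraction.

1. [C1‖L1]  r_C1² − 289 = 0  ⇒  r_C1 = 17 (r>0 drops 1)

17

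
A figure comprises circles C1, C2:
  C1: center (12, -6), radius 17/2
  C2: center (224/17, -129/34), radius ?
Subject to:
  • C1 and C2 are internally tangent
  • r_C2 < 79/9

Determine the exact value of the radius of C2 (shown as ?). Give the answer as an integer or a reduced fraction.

6

1. [int C1,C2]  r_C2² − 17r_C2 + 66 = 0  ⇒  r_C2 = 6 or 11
2. given r_C2 < 79/9: keep 6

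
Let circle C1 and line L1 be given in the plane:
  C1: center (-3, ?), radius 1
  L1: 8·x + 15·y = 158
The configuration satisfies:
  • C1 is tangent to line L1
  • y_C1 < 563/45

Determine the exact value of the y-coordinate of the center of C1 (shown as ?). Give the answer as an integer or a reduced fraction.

1. [C1‖L1]  y_C1² − (364/15)y_C1 + 2189/15 = 0  ⇒  y_C1 = 11 or 199/15
2. given y_C1 < 563/45: keep 11

11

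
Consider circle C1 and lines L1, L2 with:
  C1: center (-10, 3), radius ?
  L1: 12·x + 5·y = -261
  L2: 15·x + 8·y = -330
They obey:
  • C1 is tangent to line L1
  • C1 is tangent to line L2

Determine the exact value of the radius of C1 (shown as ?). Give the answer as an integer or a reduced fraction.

1. [C1‖L1]  r_C1² − 144 = 0  ⇒  r_C1 = 12 (r>0 drops 1)
2. [C1‖L2]  r_C1² − 144 = 0  ⇒  r_C1 = 12 (r>0 drops 1)

12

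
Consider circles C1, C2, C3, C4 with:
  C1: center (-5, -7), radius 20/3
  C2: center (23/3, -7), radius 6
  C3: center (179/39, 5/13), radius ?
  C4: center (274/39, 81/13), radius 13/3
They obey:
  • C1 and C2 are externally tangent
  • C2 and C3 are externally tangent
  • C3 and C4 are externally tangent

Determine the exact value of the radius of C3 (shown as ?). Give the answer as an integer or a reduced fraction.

2

1. [ext C2·C3]  r_C3² + 12r_C3 − 28 = 0  ⇒  r_C3 = 2 (r>0 drops 1)
2. [ext C3·C4]  r_C3² + (26/3)r_C3 − 64/3 = 0  ⇒  r_C3 = 2 (r>0 drops 1)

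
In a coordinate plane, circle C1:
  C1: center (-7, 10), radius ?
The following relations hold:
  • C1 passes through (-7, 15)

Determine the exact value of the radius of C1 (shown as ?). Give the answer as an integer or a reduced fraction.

1. [C1∋P]  r_C1² − 25 = 0  ⇒  r_C1 = 5 (r>0 drops 1)

5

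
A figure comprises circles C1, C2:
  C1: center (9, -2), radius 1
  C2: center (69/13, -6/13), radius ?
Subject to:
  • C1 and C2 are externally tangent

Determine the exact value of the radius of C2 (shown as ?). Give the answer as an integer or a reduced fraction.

1. [ext C1·C2]  r_C2² + 2r_C2 − 15 = 0  ⇒  r_C2 = 3 (r>0 drops 1)

3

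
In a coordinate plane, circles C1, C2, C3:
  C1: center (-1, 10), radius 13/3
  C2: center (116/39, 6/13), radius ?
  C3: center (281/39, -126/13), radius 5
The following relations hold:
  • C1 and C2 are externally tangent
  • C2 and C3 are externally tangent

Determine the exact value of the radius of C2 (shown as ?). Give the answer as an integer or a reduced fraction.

1. [ext C1·C2]  r_C2² + (26/3)r_C2 − 88 = 0  ⇒  r_C2 = 6 (r>0 drops 1)
2. [ext C2·C3]  r_C2² + 10r_C2 − 96 = 0  ⇒  r_C2 = 6 (r>0 drops 1)

6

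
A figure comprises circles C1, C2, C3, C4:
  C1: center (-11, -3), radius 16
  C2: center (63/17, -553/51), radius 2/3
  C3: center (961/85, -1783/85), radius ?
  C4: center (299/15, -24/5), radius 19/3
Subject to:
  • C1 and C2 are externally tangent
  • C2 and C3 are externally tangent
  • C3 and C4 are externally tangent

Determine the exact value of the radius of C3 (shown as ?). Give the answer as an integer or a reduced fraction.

12

1. [ext C2·C3]  r_C3² + (4/3)r_C3 − 160 = 0  ⇒  r_C3 = 12 (r>0 drops 1)
2. [ext C3·C4]  r_C3² + (38/3)r_C3 − 296 = 0  ⇒  r_C3 = 12 (r>0 drops 1)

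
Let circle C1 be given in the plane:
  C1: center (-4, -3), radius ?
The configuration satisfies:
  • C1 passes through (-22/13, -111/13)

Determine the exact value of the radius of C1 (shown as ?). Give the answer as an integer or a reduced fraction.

6

1. [C1∋P]  r_C1² − 36 = 0  ⇒  r_C1 = 6 (r>0 drops 1)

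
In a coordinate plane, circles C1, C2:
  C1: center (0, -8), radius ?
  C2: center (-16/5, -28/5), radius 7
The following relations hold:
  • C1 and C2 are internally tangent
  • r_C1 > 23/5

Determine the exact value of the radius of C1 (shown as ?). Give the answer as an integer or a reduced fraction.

1. [int C1,C2]  r_C1² − 14r_C1 + 33 = 0  ⇒  r_C1 = 3 or 11
2. given r_C1 > 23/5: keep 11

11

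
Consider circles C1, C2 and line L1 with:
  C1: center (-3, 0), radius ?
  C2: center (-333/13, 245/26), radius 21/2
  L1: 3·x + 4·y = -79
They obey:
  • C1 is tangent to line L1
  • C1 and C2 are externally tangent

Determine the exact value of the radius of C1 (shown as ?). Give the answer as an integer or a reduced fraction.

1. [C1‖L1]  r_C1² − 196 = 0  ⇒  r_C1 = 14 (r>0 drops 1)
2. [ext C1·C2]  r_C1² + 21r_C1 − 490 = 0  ⇒  r_C1 = 14 (r>0 drops 1)

14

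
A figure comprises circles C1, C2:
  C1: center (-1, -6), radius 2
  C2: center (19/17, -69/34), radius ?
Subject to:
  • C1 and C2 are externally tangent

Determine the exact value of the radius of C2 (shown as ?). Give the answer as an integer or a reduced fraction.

1. [ext C1·C2]  r_C2² + 4r_C2 − 65/4 = 0  ⇒  r_C2 = 5/2 (r>0 drops 1)

5/2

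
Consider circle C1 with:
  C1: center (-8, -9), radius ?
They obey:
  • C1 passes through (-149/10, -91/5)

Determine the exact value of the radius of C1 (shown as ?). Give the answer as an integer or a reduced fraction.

23/2

1. [C1∋P]  r_C1² − 529/4 = 0  ⇒  r_C1 = 23/2 (r>0 drops 1)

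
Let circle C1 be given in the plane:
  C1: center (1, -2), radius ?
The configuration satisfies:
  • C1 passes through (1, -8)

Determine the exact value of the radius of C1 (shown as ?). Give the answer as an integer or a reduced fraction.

1. [C1∋P]  r_C1² − 36 = 0  ⇒  r_C1 = 6 (r>0 drops 1)

6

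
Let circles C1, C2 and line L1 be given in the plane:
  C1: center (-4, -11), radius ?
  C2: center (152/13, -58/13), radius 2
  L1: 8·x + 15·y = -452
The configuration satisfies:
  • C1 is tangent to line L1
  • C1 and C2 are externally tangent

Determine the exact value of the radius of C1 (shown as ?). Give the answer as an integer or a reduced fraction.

1. [C1‖L1]  r_C1² − 225 = 0  ⇒  r_C1 = 15 (r>0 drops 1)
2. [ext C1·C2]  r_C1² + 4r_C1 − 285 = 0  ⇒  r_C1 = 15 (r>0 drops 1)

15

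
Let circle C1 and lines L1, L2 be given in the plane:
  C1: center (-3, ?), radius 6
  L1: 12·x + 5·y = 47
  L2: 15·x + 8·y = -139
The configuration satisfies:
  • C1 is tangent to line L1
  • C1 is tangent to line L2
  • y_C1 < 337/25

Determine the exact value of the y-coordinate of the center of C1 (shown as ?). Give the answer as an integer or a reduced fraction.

1. [C1‖L1]  y_C1² − (166/5)y_C1 + 161/5 = 0  ⇒  y_C1 = 1 or 161/5
2. [C1‖L2]  y_C1² + (47/2)y_C1 − 49/2 = 0  ⇒  y_C1 = -49/2 or 1

1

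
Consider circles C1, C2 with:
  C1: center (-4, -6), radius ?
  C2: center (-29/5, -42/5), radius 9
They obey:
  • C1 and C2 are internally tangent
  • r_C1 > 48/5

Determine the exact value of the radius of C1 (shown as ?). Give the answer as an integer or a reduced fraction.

12

1. [int C1,C2]  r_C1² − 18r_C1 + 72 = 0  ⇒  r_C1 = 6 or 12
2. given r_C1 > 48/5: keep 12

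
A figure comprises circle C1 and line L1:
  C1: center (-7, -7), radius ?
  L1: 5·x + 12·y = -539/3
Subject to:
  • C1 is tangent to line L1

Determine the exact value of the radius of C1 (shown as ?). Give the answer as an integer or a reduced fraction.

14/3

1. [C1‖L1]  r_C1² − 196/9 = 0  ⇒  r_C1 = 14/3 (r>0 drops 1)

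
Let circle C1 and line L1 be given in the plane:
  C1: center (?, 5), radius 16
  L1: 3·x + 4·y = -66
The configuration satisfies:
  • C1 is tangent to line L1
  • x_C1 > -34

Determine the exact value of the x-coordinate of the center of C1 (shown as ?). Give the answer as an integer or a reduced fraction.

1. [C1‖L1]  x_C1² + (172/3)x_C1 + 332/3 = 0  ⇒  x_C1 = -166/3 or -2
2. given x_C1 > -34: keep -2

-2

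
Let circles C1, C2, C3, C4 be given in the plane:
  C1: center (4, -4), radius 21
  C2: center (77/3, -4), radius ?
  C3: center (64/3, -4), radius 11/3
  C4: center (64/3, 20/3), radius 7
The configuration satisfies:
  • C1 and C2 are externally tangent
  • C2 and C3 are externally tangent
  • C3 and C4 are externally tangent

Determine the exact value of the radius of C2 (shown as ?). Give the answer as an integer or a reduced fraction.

2/3

1. [ext C1·C2]  r_C2² + 42r_C2 − 256/9 = 0  ⇒  r_C2 = 2/3 (r>0 drops 1)
2. [ext C2·C3]  r_C2² + (22/3)r_C2 − 16/3 = 0  ⇒  r_C2 = 2/3 (r>0 drops 1)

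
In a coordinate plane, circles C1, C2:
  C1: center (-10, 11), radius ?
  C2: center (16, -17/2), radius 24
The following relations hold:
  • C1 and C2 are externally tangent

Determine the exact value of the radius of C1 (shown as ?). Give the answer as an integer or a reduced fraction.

1. [ext C1·C2]  r_C1² + 48r_C1 − 1921/4 = 0  ⇒  r_C1 = 17/2 (r>0 drops 1)

17/2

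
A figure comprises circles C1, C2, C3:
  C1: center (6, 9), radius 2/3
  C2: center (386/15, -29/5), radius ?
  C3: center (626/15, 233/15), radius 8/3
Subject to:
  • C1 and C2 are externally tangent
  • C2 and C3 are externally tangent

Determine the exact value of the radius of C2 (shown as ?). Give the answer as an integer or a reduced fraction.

24

1. [ext C1·C2]  r_C2² + (4/3)r_C2 − 608 = 0  ⇒  r_C2 = 24 (r>0 drops 1)
2. [ext C2·C3]  r_C2² + (16/3)r_C2 − 704 = 0  ⇒  r_C2 = 24 (r>0 drops 1)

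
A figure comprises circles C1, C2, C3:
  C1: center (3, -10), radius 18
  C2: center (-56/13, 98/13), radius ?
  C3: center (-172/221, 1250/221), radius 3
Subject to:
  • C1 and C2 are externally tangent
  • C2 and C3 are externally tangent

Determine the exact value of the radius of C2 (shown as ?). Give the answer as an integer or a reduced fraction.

1. [ext C1·C2]  r_C2² + 36r_C2 − 37 = 0  ⇒  r_C2 = 1 (r>0 drops 1)
2. [ext C2·C3]  r_C2² + 6r_C2 − 7 = 0  ⇒  r_C2 = 1 (r>0 drops 1)

1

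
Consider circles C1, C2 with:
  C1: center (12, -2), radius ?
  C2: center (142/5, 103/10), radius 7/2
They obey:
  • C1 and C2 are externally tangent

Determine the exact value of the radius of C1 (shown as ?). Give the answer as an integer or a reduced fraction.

17

1. [ext C1·C2]  r_C1² + 7r_C1 − 408 = 0  ⇒  r_C1 = 17 (r>0 drops 1)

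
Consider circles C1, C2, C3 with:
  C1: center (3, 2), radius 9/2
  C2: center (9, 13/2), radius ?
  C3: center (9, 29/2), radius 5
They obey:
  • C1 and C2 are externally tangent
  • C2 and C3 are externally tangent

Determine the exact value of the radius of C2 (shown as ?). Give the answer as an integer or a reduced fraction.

3

1. [ext C1·C2]  r_C2² + 9r_C2 − 36 = 0  ⇒  r_C2 = 3 (r>0 drops 1)
2. [ext C2·C3]  r_C2² + 10r_C2 − 39 = 0  ⇒  r_C2 = 3 (r>0 drops 1)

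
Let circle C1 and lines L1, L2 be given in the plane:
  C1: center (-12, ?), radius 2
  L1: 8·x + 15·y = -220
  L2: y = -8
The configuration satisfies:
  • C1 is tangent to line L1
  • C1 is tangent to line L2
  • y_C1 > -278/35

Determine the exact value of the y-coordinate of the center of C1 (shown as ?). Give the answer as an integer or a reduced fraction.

-6

1. [C1‖L1]  y_C1² + (248/15)y_C1 + 316/5 = 0  ⇒  y_C1 = -158/15 or -6
2. [C1‖L2]  y_C1² + 16y_C1 + 60 = 0  ⇒  y_C1 = -10 or -6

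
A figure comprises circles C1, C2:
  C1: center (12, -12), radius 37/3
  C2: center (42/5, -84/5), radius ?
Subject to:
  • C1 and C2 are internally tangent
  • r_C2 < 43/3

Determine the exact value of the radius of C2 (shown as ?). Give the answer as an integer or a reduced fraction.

1. [int C1,C2]  r_C2² − (74/3)r_C2 + 1045/9 = 0  ⇒  r_C2 = 19/3 or 55/3
2. given r_C2 < 43/3: keep 19/3

19/3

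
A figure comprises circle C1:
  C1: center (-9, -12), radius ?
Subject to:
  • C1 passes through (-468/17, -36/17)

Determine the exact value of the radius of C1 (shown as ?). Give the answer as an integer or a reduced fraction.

21

1. [C1∋P]  r_C1² − 441 = 0  ⇒  r_C1 = 21 (r>0 drops 1)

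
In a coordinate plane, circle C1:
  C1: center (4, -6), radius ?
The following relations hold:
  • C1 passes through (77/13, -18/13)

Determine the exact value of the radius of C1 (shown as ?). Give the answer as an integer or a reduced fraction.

5

1. [C1∋P]  r_C1² − 25 = 0  ⇒  r_C1 = 5 (r>0 drops 1)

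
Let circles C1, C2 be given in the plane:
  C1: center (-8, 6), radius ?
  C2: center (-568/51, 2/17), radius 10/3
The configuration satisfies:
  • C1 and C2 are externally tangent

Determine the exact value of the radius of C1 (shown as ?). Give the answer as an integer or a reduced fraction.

1. [ext C1·C2]  r_C1² + (20/3)r_C1 − 100/3 = 0  ⇒  r_C1 = 10/3 (r>0 drops 1)

10/3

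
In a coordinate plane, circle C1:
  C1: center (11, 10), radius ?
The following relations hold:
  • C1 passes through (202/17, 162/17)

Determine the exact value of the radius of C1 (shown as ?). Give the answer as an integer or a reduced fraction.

1. [C1∋P]  r_C1² − 1 = 0  ⇒  r_C1 = 1 (r>0 drops 1)

1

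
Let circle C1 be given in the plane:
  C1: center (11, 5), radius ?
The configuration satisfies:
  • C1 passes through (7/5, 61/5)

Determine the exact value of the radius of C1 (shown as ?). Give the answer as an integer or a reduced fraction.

12

1. [C1∋P]  r_C1² − 144 = 0  ⇒  r_C1 = 12 (r>0 drops 1)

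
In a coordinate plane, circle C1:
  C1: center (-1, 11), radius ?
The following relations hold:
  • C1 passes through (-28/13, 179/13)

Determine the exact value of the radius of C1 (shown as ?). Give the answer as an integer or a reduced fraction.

3

1. [C1∋P]  r_C1² − 9 = 0  ⇒  r_C1 = 3 (r>0 drops 1)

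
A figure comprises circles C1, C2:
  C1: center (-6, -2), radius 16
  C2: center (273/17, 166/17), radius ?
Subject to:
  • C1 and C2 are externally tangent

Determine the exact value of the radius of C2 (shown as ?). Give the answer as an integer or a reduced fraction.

1. [ext C1·C2]  r_C2² + 32r_C2 − 369 = 0  ⇒  r_C2 = 9 (r>0 drops 1)

9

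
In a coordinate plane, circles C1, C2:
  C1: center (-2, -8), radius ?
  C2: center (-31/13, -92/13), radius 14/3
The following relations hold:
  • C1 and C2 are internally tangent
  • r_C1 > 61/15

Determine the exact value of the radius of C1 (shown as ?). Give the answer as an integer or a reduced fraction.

17/3

1. [int C1,C2]  r_C1² − (28/3)r_C1 + 187/9 = 0  ⇒  r_C1 = 11/3 or 17/3
2. given r_C1 > 61/15: keep 17/3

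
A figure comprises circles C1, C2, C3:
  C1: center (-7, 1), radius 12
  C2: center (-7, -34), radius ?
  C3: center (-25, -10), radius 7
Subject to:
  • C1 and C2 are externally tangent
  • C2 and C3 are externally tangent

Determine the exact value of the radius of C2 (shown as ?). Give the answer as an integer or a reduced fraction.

1. [ext C1·C2]  r_C2² + 24r_C2 − 1081 = 0  ⇒  r_C2 = 23 (r>0 drops 1)
2. [ext C2·C3]  r_C2² + 14r_C2 − 851 = 0  ⇒  r_C2 = 23 (r>0 drops 1)

23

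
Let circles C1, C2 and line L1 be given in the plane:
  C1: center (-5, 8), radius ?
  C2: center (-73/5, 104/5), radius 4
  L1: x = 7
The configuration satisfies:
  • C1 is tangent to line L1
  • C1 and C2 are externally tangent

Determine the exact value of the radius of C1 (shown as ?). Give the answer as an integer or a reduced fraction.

1. [C1‖L1]  r_C1² − 144 = 0  ⇒  r_C1 = 12 (r>0 drops 1)
2. [ext C1·C2]  r_C1² + 8r_C1 − 240 = 0  ⇒  r_C1 = 12 (r>0 drops 1)

12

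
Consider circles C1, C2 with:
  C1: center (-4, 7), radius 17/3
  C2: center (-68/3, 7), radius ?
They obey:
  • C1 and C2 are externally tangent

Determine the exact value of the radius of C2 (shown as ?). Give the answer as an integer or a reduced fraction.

1. [ext C1·C2]  r_C2² + (34/3)r_C2 − 949/3 = 0  ⇒  r_C2 = 13 (r>0 drops 1)

13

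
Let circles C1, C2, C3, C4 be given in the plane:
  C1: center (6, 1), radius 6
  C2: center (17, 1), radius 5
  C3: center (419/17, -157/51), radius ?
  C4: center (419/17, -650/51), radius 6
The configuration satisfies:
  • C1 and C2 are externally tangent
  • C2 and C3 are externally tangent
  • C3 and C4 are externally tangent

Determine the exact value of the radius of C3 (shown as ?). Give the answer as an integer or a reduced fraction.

11/3

1. [ext C2·C3]  r_C3² + 10r_C3 − 451/9 = 0  ⇒  r_C3 = 11/3 (r>0 drops 1)
2. [ext C3·C4]  r_C3² + 12r_C3 − 517/9 = 0  ⇒  r_C3 = 11/3 (r>0 drops 1)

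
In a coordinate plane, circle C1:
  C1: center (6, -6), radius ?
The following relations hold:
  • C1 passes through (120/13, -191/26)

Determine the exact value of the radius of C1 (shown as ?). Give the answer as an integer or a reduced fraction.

7/2

1. [C1∋P]  r_C1² − 49/4 = 0  ⇒  r_C1 = 7/2 (r>0 drops 1)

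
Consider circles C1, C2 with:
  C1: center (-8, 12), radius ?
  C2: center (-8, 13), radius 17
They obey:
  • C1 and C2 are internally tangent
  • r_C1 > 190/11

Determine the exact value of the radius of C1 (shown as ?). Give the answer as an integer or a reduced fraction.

18

1. [int C1,C2]  r_C1² − 34r_C1 + 288 = 0  ⇒  r_C1 = 16 or 18
2. given r_C1 > 190/11: keep 18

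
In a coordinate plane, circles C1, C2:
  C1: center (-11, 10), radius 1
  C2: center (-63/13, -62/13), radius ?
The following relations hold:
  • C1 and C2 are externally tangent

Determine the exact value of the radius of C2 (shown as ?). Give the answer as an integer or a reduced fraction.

1. [ext C1·C2]  r_C2² + 2r_C2 − 255 = 0  ⇒  r_C2 = 15 (r>0 drops 1)

15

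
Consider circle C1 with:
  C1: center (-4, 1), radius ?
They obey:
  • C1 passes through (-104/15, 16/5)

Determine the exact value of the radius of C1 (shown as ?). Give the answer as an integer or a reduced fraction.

11/3

1. [C1∋P]  r_C1² − 121/9 = 0  ⇒  r_C1 = 11/3 (r>0 drops 1)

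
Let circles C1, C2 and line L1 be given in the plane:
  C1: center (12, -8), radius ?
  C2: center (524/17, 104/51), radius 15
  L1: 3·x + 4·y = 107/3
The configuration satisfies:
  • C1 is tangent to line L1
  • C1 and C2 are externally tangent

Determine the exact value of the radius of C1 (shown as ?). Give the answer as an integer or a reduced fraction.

1. [C1‖L1]  r_C1² − 361/9 = 0  ⇒  r_C1 = 19/3 (r>0 drops 1)
2. [ext C1·C2]  r_C1² + 30r_C1 − 2071/9 = 0  ⇒  r_C1 = 19/3 (r>0 drops 1)

19/3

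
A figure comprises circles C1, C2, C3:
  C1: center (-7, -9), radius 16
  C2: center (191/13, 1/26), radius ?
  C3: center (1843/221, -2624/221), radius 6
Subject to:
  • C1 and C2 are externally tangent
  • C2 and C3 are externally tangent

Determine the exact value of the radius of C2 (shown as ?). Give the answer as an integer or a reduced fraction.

15/2

1. [ext C1·C2]  r_C2² + 32r_C2 − 1185/4 = 0  ⇒  r_C2 = 15/2 (r>0 drops 1)
2. [ext C2·C3]  r_C2² + 12r_C2 − 585/4 = 0  ⇒  r_C2 = 15/2 (r>0 drops 1)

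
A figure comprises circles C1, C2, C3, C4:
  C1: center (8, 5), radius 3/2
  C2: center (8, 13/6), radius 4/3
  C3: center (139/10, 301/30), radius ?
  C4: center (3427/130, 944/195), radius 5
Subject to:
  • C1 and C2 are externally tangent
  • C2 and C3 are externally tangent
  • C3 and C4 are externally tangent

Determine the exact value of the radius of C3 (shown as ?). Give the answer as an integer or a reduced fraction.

1. [ext C2·C3]  r_C3² + (8/3)r_C3 − 1139/12 = 0  ⇒  r_C3 = 17/2 (r>0 drops 1)
2. [ext C3·C4]  r_C3² + 10r_C3 − 629/4 = 0  ⇒  r_C3 = 17/2 (r>0 drops 1)

17/2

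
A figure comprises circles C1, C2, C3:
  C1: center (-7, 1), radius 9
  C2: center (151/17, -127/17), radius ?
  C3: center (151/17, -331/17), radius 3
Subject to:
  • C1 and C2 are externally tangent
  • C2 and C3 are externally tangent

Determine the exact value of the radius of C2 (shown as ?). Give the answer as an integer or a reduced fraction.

9

1. [ext C1·C2]  r_C2² + 18r_C2 − 243 = 0  ⇒  r_C2 = 9 (r>0 drops 1)
2. [ext C2·C3]  r_C2² + 6r_C2 − 135 = 0  ⇒  r_C2 = 9 (r>0 drops 1)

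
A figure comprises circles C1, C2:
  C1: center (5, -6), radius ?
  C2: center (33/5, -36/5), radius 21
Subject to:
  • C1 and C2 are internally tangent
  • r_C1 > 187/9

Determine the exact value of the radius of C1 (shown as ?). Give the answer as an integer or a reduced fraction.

1. [int C1,C2]  r_C1² − 42r_C1 + 437 = 0  ⇒  r_C1 = 19 or 23
2. given r_C1 > 187/9: keep 23

23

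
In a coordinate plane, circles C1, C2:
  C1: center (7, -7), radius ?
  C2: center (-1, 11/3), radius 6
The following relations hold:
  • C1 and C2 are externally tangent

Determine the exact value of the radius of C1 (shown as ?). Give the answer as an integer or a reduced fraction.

22/3

1. [ext C1·C2]  r_C1² + 12r_C1 − 1276/9 = 0  ⇒  r_C1 = 22/3 (r>0 drops 1)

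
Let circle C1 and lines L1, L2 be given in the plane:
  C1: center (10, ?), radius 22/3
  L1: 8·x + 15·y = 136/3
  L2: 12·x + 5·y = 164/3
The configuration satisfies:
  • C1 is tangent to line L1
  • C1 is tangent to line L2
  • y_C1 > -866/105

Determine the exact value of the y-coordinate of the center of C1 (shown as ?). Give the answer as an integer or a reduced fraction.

1. [C1‖L1]  y_C1² + (208/45)y_C1 − 956/15 = 0  ⇒  y_C1 = -478/45 or 6
2. [C1‖L2]  y_C1² + (392/15)y_C1 − 964/5 = 0  ⇒  y_C1 = -482/15 or 6

6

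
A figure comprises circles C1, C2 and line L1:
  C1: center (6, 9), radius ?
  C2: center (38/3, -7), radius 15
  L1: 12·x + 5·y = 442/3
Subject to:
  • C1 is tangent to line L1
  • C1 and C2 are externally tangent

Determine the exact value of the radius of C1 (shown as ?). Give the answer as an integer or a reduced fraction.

1. [C1‖L1]  r_C1² − 49/9 = 0  ⇒  r_C1 = 7/3 (r>0 drops 1)
2. [ext C1·C2]  r_C1² + 30r_C1 − 679/9 = 0  ⇒  r_C1 = 7/3 (r>0 drops 1)

7/3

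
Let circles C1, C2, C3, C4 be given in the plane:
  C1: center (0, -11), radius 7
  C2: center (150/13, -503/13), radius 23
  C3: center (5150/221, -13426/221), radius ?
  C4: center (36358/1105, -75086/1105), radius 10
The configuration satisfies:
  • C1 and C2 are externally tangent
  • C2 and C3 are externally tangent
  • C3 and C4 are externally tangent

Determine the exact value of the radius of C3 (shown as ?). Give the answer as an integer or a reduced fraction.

1. [ext C2·C3]  r_C3² + 46r_C3 − 96 = 0  ⇒  r_C3 = 2 (r>0 drops 1)
2. [ext C3·C4]  r_C3² + 20r_C3 − 44 = 0  ⇒  r_C3 = 2 (r>0 drops 1)

2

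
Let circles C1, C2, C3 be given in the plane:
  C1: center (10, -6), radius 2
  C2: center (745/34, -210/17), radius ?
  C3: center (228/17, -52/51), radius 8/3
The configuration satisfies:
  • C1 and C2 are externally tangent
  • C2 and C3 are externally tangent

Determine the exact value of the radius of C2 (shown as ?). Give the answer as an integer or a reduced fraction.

1. [ext C1·C2]  r_C2² + 4r_C2 − 713/4 = 0  ⇒  r_C2 = 23/2 (r>0 drops 1)
2. [ext C2·C3]  r_C2² + (16/3)r_C2 − 2323/12 = 0  ⇒  r_C2 = 23/2 (r>0 drops 1)

23/2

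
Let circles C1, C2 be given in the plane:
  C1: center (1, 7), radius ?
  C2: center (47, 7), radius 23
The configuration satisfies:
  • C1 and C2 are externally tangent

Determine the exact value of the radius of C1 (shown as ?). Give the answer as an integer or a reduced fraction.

1. [ext C1·C2]  r_C1² + 46r_C1 − 1587 = 0  ⇒  r_C1 = 23 (r>0 drops 1)

23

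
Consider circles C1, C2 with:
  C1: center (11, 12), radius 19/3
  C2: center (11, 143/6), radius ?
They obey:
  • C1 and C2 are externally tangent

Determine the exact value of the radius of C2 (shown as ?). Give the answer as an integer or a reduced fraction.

1. [ext C1·C2]  r_C2² + (38/3)r_C2 − 1199/12 = 0  ⇒  r_C2 = 11/2 (r>0 drops 1)

11/2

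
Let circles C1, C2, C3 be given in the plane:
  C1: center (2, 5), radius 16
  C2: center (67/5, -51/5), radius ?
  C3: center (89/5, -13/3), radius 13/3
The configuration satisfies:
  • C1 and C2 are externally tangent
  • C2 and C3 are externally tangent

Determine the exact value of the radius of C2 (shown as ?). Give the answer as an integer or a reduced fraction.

3

1. [ext C1·C2]  r_C2² + 32r_C2 − 105 = 0  ⇒  r_C2 = 3 (r>0 drops 1)
2. [ext C2·C3]  r_C2² + (26/3)r_C2 − 35 = 0  ⇒  r_C2 = 3 (r>0 drops 1)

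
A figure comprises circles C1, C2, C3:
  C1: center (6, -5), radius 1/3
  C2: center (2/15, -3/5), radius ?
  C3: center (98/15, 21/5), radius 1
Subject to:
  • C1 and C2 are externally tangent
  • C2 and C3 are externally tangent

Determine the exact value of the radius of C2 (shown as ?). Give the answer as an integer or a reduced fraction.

7

1. [ext C1·C2]  r_C2² + (2/3)r_C2 − 161/3 = 0  ⇒  r_C2 = 7 (r>0 drops 1)
2. [ext C2·C3]  r_C2² + 2r_C2 − 63 = 0  ⇒  r_C2 = 7 (r>0 drops 1)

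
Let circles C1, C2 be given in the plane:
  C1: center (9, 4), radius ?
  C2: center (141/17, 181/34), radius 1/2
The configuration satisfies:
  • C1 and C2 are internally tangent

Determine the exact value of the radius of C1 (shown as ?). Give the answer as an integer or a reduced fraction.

1. [int C1,C2]  r_C1² − 1r_C1 − 2 = 0  ⇒  r_C1 = 2 (r>0 drops 1)

2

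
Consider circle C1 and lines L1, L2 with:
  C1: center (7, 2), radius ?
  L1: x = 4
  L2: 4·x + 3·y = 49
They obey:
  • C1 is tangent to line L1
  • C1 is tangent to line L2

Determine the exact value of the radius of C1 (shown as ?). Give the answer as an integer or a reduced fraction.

1. [C1‖L1]  r_C1² − 9 = 0  ⇒  r_C1 = 3 (r>0 drops 1)
2. [C1‖L2]  r_C1² − 9 = 0  ⇒  r_C1 = 3 (r>0 drops 1)

3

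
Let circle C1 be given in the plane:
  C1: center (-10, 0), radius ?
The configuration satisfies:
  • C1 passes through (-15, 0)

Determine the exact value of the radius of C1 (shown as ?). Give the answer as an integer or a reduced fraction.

5

1. [C1∋P]  r_C1² − 25 = 0  ⇒  r_C1 = 5 (r>0 drops 1)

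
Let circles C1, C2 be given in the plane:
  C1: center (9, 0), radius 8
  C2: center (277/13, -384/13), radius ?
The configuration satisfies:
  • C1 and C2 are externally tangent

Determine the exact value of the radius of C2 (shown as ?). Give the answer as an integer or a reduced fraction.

1. [ext C1·C2]  r_C2² + 16r_C2 − 960 = 0  ⇒  r_C2 = 24 (r>0 drops 1)

24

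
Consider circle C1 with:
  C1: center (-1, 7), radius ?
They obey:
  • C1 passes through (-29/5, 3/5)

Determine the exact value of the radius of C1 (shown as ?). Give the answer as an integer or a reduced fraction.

1. [C1∋P]  r_C1² − 64 = 0  ⇒  r_C1 = 8 (r>0 drops 1)

8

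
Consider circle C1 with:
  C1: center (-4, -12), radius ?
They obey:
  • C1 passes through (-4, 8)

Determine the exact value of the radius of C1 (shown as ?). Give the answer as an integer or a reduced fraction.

20

1. [C1∋P]  r_C1² − 400 = 0  ⇒  r_C1 = 20 (r>0 drops 1)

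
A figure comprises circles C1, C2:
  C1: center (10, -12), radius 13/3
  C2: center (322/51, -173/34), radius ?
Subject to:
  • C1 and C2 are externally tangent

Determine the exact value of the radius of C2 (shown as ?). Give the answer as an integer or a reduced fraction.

1. [ext C1·C2]  r_C2² + (26/3)r_C2 − 511/12 = 0  ⇒  r_C2 = 7/2 (r>0 drops 1)

7/2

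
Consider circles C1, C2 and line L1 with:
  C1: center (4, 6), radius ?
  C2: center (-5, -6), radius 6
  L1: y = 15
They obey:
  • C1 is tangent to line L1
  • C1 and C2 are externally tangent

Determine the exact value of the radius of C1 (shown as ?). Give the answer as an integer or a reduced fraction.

9

1. [C1‖L1]  r_C1² − 81 = 0  ⇒  r_C1 = 9 (r>0 drops 1)
2. [ext C1·C2]  r_C1² + 12r_C1 − 189 = 0  ⇒  r_C1 = 9 (r>0 drops 1)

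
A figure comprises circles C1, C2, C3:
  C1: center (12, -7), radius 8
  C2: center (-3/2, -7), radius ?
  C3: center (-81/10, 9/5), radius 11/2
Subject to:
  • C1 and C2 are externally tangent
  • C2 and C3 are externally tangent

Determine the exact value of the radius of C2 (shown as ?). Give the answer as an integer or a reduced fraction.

11/2

1. [ext C1·C2]  r_C2² + 16r_C2 − 473/4 = 0  ⇒  r_C2 = 11/2 (r>0 drops 1)
2. [ext C2·C3]  r_C2² + 11r_C2 − 363/4 = 0  ⇒  r_C2 = 11/2 (r>0 drops 1)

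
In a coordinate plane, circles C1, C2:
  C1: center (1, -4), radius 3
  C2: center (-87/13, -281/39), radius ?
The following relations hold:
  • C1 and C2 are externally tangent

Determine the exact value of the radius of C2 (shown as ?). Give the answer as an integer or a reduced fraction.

1. [ext C1·C2]  r_C2² + 6r_C2 − 544/9 = 0  ⇒  r_C2 = 16/3 (r>0 drops 1)

16/3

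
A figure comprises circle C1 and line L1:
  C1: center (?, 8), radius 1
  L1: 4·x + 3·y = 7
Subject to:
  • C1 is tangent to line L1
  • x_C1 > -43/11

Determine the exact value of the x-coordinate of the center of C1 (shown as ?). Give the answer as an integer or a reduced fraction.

1. [C1‖L1]  x_C1² + (17/2)x_C1 + 33/2 = 0  ⇒  x_C1 = -11/2 or -3
2. given x_C1 > -43/11: keep -3

-3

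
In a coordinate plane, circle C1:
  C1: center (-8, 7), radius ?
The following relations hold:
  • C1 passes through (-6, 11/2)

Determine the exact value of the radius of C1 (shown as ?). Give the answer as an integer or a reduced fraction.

5/2

1. [C1∋P]  r_C1² − 25/4 = 0  ⇒  r_C1 = 5/2 (r>0 drops 1)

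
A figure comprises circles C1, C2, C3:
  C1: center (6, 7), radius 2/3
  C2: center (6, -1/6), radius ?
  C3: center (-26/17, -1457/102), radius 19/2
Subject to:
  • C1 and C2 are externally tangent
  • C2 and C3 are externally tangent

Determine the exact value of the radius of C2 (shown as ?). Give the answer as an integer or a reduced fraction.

1. [ext C1·C2]  r_C2² + (4/3)r_C2 − 611/12 = 0  ⇒  r_C2 = 13/2 (r>0 drops 1)
2. [ext C2·C3]  r_C2² + 19r_C2 − 663/4 = 0  ⇒  r_C2 = 13/2 (r>0 drops 1)

13/2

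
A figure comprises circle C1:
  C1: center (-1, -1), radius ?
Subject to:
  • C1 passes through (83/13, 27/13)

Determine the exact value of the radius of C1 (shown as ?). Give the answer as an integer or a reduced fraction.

8

1. [C1∋P]  r_C1² − 64 = 0  ⇒  r_C1 = 8 (r>0 drops 1)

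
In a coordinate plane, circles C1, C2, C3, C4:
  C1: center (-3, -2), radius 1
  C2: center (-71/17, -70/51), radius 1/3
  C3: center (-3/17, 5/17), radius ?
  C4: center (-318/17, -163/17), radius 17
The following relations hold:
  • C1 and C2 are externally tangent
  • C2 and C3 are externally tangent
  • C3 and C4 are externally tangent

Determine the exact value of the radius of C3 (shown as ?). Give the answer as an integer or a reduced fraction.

4

1. [ext C2·C3]  r_C3² + (2/3)r_C3 − 56/3 = 0  ⇒  r_C3 = 4 (r>0 drops 1)
2. [ext C3·C4]  r_C3² + 34r_C3 − 152 = 0  ⇒  r_C3 = 4 (r>0 drops 1)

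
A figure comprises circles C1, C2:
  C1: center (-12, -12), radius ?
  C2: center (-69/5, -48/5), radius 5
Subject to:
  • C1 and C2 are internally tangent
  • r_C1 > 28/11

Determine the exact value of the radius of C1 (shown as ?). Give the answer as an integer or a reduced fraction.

8

1. [int C1,C2]  r_C1² − 10r_C1 + 16 = 0  ⇒  r_C1 = 2 or 8
2. given r_C1 > 28/11: keep 8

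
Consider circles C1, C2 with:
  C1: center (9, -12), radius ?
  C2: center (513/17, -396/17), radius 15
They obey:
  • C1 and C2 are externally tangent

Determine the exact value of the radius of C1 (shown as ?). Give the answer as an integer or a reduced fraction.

9

1. [ext C1·C2]  r_C1² + 30r_C1 − 351 = 0  ⇒  r_C1 = 9 (r>0 drops 1)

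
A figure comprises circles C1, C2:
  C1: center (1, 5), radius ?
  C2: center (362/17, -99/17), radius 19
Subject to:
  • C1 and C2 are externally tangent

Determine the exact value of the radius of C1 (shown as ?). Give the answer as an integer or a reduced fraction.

1. [ext C1·C2]  r_C1² + 38r_C1 − 168 = 0  ⇒  r_C1 = 4 (r>0 drops 1)

4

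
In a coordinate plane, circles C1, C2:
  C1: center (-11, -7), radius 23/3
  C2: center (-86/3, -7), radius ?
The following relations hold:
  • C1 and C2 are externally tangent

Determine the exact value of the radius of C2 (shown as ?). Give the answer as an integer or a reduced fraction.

10

1. [ext C1·C2]  r_C2² + (46/3)r_C2 − 760/3 = 0  ⇒  r_C2 = 10 (r>0 drops 1)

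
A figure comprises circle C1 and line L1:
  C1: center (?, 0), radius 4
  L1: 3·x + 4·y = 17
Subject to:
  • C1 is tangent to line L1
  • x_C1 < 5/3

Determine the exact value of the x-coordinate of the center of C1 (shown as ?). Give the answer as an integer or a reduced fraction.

-1

1. [C1‖L1]  x_C1² − (34/3)x_C1 − 37/3 = 0  ⇒  x_C1 = -1 or 37/3
2. given x_C1 < 5/3: keep -1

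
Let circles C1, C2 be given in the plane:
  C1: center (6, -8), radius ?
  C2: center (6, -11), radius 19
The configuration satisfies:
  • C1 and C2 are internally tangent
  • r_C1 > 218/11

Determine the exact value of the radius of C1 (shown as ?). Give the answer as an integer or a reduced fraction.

1. [int C1,C2]  r_C1² − 38r_C1 + 352 = 0  ⇒  r_C1 = 16 or 22
2. given r_C1 > 218/11: keep 22

22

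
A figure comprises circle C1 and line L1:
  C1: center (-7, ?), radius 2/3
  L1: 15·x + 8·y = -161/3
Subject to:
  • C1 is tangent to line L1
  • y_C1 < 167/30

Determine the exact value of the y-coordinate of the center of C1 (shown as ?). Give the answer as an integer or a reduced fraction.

1. [C1‖L1]  y_C1² − (77/6)y_C1 + 235/6 = 0  ⇒  y_C1 = 5 or 47/6
2. given y_C1 < 167/30: keep 5

5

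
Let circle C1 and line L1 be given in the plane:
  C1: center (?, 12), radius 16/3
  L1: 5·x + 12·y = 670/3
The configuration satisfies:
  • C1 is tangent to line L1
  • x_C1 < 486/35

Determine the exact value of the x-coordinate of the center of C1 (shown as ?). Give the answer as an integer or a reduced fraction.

1. [C1‖L1]  x_C1² − (476/15)x_C1 + 892/15 = 0  ⇒  x_C1 = 2 or 446/15
2. given x_C1 < 486/35: keep 2

2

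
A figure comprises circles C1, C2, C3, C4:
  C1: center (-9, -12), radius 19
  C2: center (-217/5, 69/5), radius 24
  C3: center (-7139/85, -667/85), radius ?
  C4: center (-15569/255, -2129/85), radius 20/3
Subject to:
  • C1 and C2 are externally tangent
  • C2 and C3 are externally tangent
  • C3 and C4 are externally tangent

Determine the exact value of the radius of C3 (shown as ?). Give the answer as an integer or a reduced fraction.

1. [ext C2·C3]  r_C3² + 48r_C3 − 1540 = 0  ⇒  r_C3 = 22 (r>0 drops 1)
2. [ext C3·C4]  r_C3² + (40/3)r_C3 − 2332/3 = 0  ⇒  r_C3 = 22 (r>0 drops 1)

22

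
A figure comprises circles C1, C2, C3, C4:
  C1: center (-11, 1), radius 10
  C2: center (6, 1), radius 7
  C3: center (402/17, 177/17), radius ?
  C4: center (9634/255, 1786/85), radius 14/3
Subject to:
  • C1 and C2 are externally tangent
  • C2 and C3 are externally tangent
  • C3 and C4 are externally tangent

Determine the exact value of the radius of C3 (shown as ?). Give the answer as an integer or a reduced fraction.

13

1. [ext C2·C3]  r_C3² + 14r_C3 − 351 = 0  ⇒  r_C3 = 13 (r>0 drops 1)
2. [ext C3·C4]  r_C3² + (28/3)r_C3 − 871/3 = 0  ⇒  r_C3 = 13 (r>0 drops 1)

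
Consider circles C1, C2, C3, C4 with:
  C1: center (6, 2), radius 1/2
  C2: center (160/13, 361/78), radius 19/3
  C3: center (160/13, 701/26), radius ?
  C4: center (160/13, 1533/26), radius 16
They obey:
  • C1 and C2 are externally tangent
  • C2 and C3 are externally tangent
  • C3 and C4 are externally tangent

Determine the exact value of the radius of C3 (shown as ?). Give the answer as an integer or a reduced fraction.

16

1. [ext C2·C3]  r_C3² + (38/3)r_C3 − 1376/3 = 0  ⇒  r_C3 = 16 (r>0 drops 1)
2. [ext C3·C4]  r_C3² + 32r_C3 − 768 = 0  ⇒  r_C3 = 16 (r>0 drops 1)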